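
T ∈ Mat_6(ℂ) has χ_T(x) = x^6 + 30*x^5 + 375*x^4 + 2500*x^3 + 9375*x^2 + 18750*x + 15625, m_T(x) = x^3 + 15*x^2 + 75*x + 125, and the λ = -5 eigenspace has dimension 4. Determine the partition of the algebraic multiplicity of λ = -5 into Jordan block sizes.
Block sizes for λ = -5: [3, 1, 1, 1]

Step 1 — from the characteristic polynomial, algebraic multiplicity of λ = -5 is 6. From dim ker(T − (-5)·I) = 4, there are exactly 4 Jordan blocks for λ = -5.
Step 2 — from the minimal polynomial, the factor (x + 5)^3 tells us the largest block for λ = -5 has size 3.
Step 3 — with total size 6, 4 blocks, and largest block 3, the block sizes (in nonincreasing order) are [3, 1, 1, 1].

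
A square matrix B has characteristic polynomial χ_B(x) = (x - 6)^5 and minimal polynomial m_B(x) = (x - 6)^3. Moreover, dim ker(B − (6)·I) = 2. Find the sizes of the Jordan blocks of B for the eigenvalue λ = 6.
Block sizes for λ = 6: [3, 2]

Step 1 — from the characteristic polynomial, algebraic multiplicity of λ = 6 is 5. From dim ker(B − (6)·I) = 2, there are exactly 2 Jordan blocks for λ = 6.
Step 2 — from the minimal polynomial, the factor (x − 6)^3 tells us the largest block for λ = 6 has size 3.
Step 3 — with total size 5, 2 blocks, and largest block 3, the block sizes (in nonincreasing order) are [3, 2].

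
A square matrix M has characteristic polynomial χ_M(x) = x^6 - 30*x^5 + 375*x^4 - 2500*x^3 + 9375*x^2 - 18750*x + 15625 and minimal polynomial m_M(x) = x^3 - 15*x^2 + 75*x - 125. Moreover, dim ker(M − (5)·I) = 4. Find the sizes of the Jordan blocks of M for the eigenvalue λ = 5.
Block sizes for λ = 5: [3, 1, 1, 1]

Step 1 — from the characteristic polynomial, algebraic multiplicity of λ = 5 is 6. From dim ker(M − (5)·I) = 4, there are exactly 4 Jordan blocks for λ = 5.
Step 2 — from the minimal polynomial, the factor (x − 5)^3 tells us the largest block for λ = 5 has size 3.
Step 3 — with total size 6, 4 blocks, and largest block 3, the block sizes (in nonincreasing order) are [3, 1, 1, 1].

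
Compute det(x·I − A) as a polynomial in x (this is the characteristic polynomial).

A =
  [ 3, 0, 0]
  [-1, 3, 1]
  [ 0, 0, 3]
x^3 - 9*x^2 + 27*x - 27

Expanding det(x·I − A) (e.g. by cofactor expansion or by noting that A is similar to its Jordan form J, which has the same characteristic polynomial as A) gives
  χ_A(x) = x^3 - 9*x^2 + 27*x - 27
which factors as (x - 3)^3. The eigenvalues (with algebraic multiplicities) are λ = 3 with multiplicity 3.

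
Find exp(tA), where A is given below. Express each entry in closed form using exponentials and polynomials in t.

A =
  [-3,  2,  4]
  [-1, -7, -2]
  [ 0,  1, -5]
e^{tA} =
  [t^2*exp(-5*t) + 2*t*exp(-5*t) + exp(-5*t), 2*t^2*exp(-5*t) + 2*t*exp(-5*t), 2*t^2*exp(-5*t) + 4*t*exp(-5*t)]
  [-t*exp(-5*t), -2*t*exp(-5*t) + exp(-5*t), -2*t*exp(-5*t)]
  [-t^2*exp(-5*t)/2, -t^2*exp(-5*t) + t*exp(-5*t), -t^2*exp(-5*t) + exp(-5*t)]

Strategy: write A = P · J · P⁻¹ where J is a Jordan canonical form, so e^{tA} = P · e^{tJ} · P⁻¹, and e^{tJ} can be computed block-by-block.

A has Jordan form
J =
  [-5,  1,  0]
  [ 0, -5,  1]
  [ 0,  0, -5]
(up to reordering of blocks).

Per-block formulas:
  For a 3×3 Jordan block J_3(-5): exp(t · J_3(-5)) = e^(-5t)·(I + t·N + (t^2/2)·N^2), where N is the 3×3 nilpotent shift.

After assembling e^{tJ} and conjugating by P, we get:

e^{tA} =
  [t^2*exp(-5*t) + 2*t*exp(-5*t) + exp(-5*t), 2*t^2*exp(-5*t) + 2*t*exp(-5*t), 2*t^2*exp(-5*t) + 4*t*exp(-5*t)]
  [-t*exp(-5*t), -2*t*exp(-5*t) + exp(-5*t), -2*t*exp(-5*t)]
  [-t^2*exp(-5*t)/2, -t^2*exp(-5*t) + t*exp(-5*t), -t^2*exp(-5*t) + exp(-5*t)]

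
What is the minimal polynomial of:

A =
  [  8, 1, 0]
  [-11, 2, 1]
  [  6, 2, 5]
x^3 - 15*x^2 + 75*x - 125

The characteristic polynomial is χ_A(x) = (x - 5)^3, so the eigenvalues are known. The minimal polynomial is
  m_A(x) = Π_λ (x − λ)^{k_λ}
where k_λ is the size of the *largest* Jordan block for λ (equivalently, the smallest k with (A − λI)^k v = 0 for every generalised eigenvector v of λ).

  λ = 5: largest Jordan block has size 3, contributing (x − 5)^3

So m_A(x) = (x - 5)^3 = x^3 - 15*x^2 + 75*x - 125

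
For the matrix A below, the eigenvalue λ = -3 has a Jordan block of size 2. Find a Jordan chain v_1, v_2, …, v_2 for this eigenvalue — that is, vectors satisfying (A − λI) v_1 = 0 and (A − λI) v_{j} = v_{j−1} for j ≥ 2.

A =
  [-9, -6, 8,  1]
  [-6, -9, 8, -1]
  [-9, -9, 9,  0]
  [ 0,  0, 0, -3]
A Jordan chain for λ = -3 of length 2:
v_1 = (-6, -6, -9, 0)ᵀ
v_2 = (1, 0, 0, 0)ᵀ

Let N = A − (-3)·I. We want v_2 with N^2 v_2 = 0 but N^1 v_2 ≠ 0; then v_{j-1} := N · v_j for j = 2, …, 2.

Pick v_2 = (1, 0, 0, 0)ᵀ.
Then v_1 = N · v_2 = (-6, -6, -9, 0)ᵀ.

Sanity check: (A − (-3)·I) v_1 = (0, 0, 0, 0)ᵀ = 0. ✓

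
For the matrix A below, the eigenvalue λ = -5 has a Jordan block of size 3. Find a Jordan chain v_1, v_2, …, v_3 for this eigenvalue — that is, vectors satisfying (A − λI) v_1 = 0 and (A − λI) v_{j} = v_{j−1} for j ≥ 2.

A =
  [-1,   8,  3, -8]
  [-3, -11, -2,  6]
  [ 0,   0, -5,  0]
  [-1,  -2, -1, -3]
A Jordan chain for λ = -5 of length 3:
v_1 = (4, -3, 0, -1)ᵀ
v_2 = (3, -2, 0, -1)ᵀ
v_3 = (0, 0, 1, 0)ᵀ

Let N = A − (-5)·I. We want v_3 with N^3 v_3 = 0 but N^2 v_3 ≠ 0; then v_{j-1} := N · v_j for j = 3, …, 2.

Pick v_3 = (0, 0, 1, 0)ᵀ.
Then v_2 = N · v_3 = (3, -2, 0, -1)ᵀ.
Then v_1 = N · v_2 = (4, -3, 0, -1)ᵀ.

Sanity check: (A − (-5)·I) v_1 = (0, 0, 0, 0)ᵀ = 0. ✓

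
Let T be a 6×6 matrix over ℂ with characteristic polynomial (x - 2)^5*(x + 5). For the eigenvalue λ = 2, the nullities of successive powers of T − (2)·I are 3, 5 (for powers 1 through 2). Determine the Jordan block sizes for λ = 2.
Block sizes for λ = 2: [2, 2, 1]

From the dimensions of kernels of powers, the number of Jordan blocks of size at least j is d_j − d_{j−1} where d_j = dim ker(N^j) (with d_0 = 0). Computing the differences gives [3, 2].
The number of blocks of size exactly k is (#blocks of size ≥ k) − (#blocks of size ≥ k + 1), so the partition is: 1 block(s) of size 1, 2 block(s) of size 2.
In nonincreasing order the block sizes are [2, 2, 1].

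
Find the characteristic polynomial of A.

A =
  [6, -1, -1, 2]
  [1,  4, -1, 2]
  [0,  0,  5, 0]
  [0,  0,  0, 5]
x^4 - 20*x^3 + 150*x^2 - 500*x + 625

Expanding det(x·I − A) (e.g. by cofactor expansion or by noting that A is similar to its Jordan form J, which has the same characteristic polynomial as A) gives
  χ_A(x) = x^4 - 20*x^3 + 150*x^2 - 500*x + 625
which factors as (x - 5)^4. The eigenvalues (with algebraic multiplicities) are λ = 5 with multiplicity 4.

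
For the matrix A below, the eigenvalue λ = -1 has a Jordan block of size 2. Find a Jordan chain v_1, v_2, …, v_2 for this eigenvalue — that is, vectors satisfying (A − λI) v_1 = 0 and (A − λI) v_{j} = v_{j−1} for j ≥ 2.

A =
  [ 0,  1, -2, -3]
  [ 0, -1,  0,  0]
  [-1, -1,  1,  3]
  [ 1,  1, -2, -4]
A Jordan chain for λ = -1 of length 2:
v_1 = (1, 0, -1, 1)ᵀ
v_2 = (1, 0, 0, 0)ᵀ

Let N = A − (-1)·I. We want v_2 with N^2 v_2 = 0 but N^1 v_2 ≠ 0; then v_{j-1} := N · v_j for j = 2, …, 2.

Pick v_2 = (1, 0, 0, 0)ᵀ.
Then v_1 = N · v_2 = (1, 0, -1, 1)ᵀ.

Sanity check: (A − (-1)·I) v_1 = (0, 0, 0, 0)ᵀ = 0. ✓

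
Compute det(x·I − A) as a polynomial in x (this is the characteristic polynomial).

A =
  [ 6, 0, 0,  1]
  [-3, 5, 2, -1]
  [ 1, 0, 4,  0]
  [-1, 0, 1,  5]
x^4 - 20*x^3 + 150*x^2 - 500*x + 625

Expanding det(x·I − A) (e.g. by cofactor expansion or by noting that A is similar to its Jordan form J, which has the same characteristic polynomial as A) gives
  χ_A(x) = x^4 - 20*x^3 + 150*x^2 - 500*x + 625
which factors as (x - 5)^4. The eigenvalues (with algebraic multiplicities) are λ = 5 with multiplicity 4.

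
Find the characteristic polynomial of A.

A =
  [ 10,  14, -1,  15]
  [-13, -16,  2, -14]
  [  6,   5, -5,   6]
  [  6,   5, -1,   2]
x^4 + 9*x^3 + 12*x^2 - 80*x - 192

Expanding det(x·I − A) (e.g. by cofactor expansion or by noting that A is similar to its Jordan form J, which has the same characteristic polynomial as A) gives
  χ_A(x) = x^4 + 9*x^3 + 12*x^2 - 80*x - 192
which factors as (x - 3)*(x + 4)^3. The eigenvalues (with algebraic multiplicities) are λ = -4 with multiplicity 3, λ = 3 with multiplicity 1.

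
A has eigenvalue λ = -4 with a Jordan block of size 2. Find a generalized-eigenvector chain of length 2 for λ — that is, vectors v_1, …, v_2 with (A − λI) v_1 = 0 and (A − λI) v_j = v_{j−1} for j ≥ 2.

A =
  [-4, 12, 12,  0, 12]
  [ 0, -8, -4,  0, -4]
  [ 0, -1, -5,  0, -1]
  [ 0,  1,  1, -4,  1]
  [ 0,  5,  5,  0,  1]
A Jordan chain for λ = -4 of length 2:
v_1 = (12, -4, -1, 1, 5)ᵀ
v_2 = (0, 1, 0, 0, 0)ᵀ

Let N = A − (-4)·I. We want v_2 with N^2 v_2 = 0 but N^1 v_2 ≠ 0; then v_{j-1} := N · v_j for j = 2, …, 2.

Pick v_2 = (0, 1, 0, 0, 0)ᵀ.
Then v_1 = N · v_2 = (12, -4, -1, 1, 5)ᵀ.

Sanity check: (A − (-4)·I) v_1 = (0, 0, 0, 0, 0)ᵀ = 0. ✓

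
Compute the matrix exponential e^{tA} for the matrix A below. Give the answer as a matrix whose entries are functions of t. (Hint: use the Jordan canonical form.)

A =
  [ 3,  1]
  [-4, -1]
e^{tA} =
  [2*t*exp(t) + exp(t), t*exp(t)]
  [-4*t*exp(t), -2*t*exp(t) + exp(t)]

Strategy: write A = P · J · P⁻¹ where J is a Jordan canonical form, so e^{tA} = P · e^{tJ} · P⁻¹, and e^{tJ} can be computed block-by-block.

A has Jordan form
J =
  [1, 1]
  [0, 1]
(up to reordering of blocks).

Per-block formulas:
  For a 2×2 Jordan block J_2(1): exp(t · J_2(1)) = e^(1t)·(I + t·N), where N is the 2×2 nilpotent shift.

After assembling e^{tJ} and conjugating by P, we get:

e^{tA} =
  [2*t*exp(t) + exp(t), t*exp(t)]
  [-4*t*exp(t), -2*t*exp(t) + exp(t)]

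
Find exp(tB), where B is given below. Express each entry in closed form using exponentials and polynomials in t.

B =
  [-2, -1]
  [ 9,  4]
e^{tB} =
  [-3*t*exp(t) + exp(t), -t*exp(t)]
  [9*t*exp(t), 3*t*exp(t) + exp(t)]

Strategy: write B = P · J · P⁻¹ where J is a Jordan canonical form, so e^{tB} = P · e^{tJ} · P⁻¹, and e^{tJ} can be computed block-by-block.

B has Jordan form
J =
  [1, 1]
  [0, 1]
(up to reordering of blocks).

Per-block formulas:
  For a 2×2 Jordan block J_2(1): exp(t · J_2(1)) = e^(1t)·(I + t·N), where N is the 2×2 nilpotent shift.

After assembling e^{tJ} and conjugating by P, we get:

e^{tB} =
  [-3*t*exp(t) + exp(t), -t*exp(t)]
  [9*t*exp(t), 3*t*exp(t) + exp(t)]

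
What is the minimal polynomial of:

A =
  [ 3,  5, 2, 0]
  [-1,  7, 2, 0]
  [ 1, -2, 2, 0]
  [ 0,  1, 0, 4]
x^3 - 12*x^2 + 48*x - 64

The characteristic polynomial is χ_A(x) = (x - 4)^4, so the eigenvalues are known. The minimal polynomial is
  m_A(x) = Π_λ (x − λ)^{k_λ}
where k_λ is the size of the *largest* Jordan block for λ (equivalently, the smallest k with (A − λI)^k v = 0 for every generalised eigenvector v of λ).

  λ = 4: largest Jordan block has size 3, contributing (x − 4)^3

So m_A(x) = (x - 4)^3 = x^3 - 12*x^2 + 48*x - 64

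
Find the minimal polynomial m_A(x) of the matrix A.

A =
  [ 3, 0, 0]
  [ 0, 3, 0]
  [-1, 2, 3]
x^2 - 6*x + 9

The characteristic polynomial is χ_A(x) = (x - 3)^3, so the eigenvalues are known. The minimal polynomial is
  m_A(x) = Π_λ (x − λ)^{k_λ}
where k_λ is the size of the *largest* Jordan block for λ (equivalently, the smallest k with (A − λI)^k v = 0 for every generalised eigenvector v of λ).

  λ = 3: largest Jordan block has size 2, contributing (x − 3)^2

So m_A(x) = (x - 3)^2 = x^2 - 6*x + 9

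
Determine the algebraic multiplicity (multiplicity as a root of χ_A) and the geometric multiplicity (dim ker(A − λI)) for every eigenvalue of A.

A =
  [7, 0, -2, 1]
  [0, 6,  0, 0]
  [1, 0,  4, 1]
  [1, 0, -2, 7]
λ = 6: alg = 4, geom = 3

Step 1 — factor the characteristic polynomial to read off the algebraic multiplicities:
  χ_A(x) = (x - 6)^4

Step 2 — compute geometric multiplicities via the rank-nullity identity g(λ) = n − rank(A − λI):
  rank(A − (6)·I) = 1, so dim ker(A − (6)·I) = n − 1 = 3

Summary:
  λ = 6: algebraic multiplicity = 4, geometric multiplicity = 3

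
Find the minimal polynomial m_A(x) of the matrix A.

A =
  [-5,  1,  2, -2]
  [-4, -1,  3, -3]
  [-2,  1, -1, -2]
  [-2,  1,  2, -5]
x^3 + 9*x^2 + 27*x + 27

The characteristic polynomial is χ_A(x) = (x + 3)^4, so the eigenvalues are known. The minimal polynomial is
  m_A(x) = Π_λ (x − λ)^{k_λ}
where k_λ is the size of the *largest* Jordan block for λ (equivalently, the smallest k with (A − λI)^k v = 0 for every generalised eigenvector v of λ).

  λ = -3: largest Jordan block has size 3, contributing (x + 3)^3

So m_A(x) = (x + 3)^3 = x^3 + 9*x^2 + 27*x + 27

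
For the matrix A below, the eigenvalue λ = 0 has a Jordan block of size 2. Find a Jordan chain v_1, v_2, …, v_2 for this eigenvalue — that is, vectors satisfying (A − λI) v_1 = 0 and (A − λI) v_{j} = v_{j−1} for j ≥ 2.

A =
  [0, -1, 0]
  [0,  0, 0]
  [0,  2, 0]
A Jordan chain for λ = 0 of length 2:
v_1 = (-1, 0, 2)ᵀ
v_2 = (0, 1, 0)ᵀ

Let N = A − (0)·I. We want v_2 with N^2 v_2 = 0 but N^1 v_2 ≠ 0; then v_{j-1} := N · v_j for j = 2, …, 2.

Pick v_2 = (0, 1, 0)ᵀ.
Then v_1 = N · v_2 = (-1, 0, 2)ᵀ.

Sanity check: (A − (0)·I) v_1 = (0, 0, 0)ᵀ = 0. ✓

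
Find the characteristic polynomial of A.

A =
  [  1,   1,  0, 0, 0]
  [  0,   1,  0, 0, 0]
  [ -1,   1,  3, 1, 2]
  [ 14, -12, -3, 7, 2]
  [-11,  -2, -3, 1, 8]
x^5 - 20*x^4 + 145*x^3 - 450*x^2 + 540*x - 216

Expanding det(x·I − A) (e.g. by cofactor expansion or by noting that A is similar to its Jordan form J, which has the same characteristic polynomial as A) gives
  χ_A(x) = x^5 - 20*x^4 + 145*x^3 - 450*x^2 + 540*x - 216
which factors as (x - 6)^3*(x - 1)^2. The eigenvalues (with algebraic multiplicities) are λ = 1 with multiplicity 2, λ = 6 with multiplicity 3.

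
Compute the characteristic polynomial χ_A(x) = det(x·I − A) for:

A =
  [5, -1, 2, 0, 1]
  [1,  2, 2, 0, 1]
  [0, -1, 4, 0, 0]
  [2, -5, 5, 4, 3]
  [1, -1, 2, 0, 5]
x^5 - 20*x^4 + 160*x^3 - 640*x^2 + 1280*x - 1024

Expanding det(x·I − A) (e.g. by cofactor expansion or by noting that A is similar to its Jordan form J, which has the same characteristic polynomial as A) gives
  χ_A(x) = x^5 - 20*x^4 + 160*x^3 - 640*x^2 + 1280*x - 1024
which factors as (x - 4)^5. The eigenvalues (with algebraic multiplicities) are λ = 4 with multiplicity 5.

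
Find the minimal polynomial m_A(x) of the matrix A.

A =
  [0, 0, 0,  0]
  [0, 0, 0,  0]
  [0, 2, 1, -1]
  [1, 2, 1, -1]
x^3

The characteristic polynomial is χ_A(x) = x^4, so the eigenvalues are known. The minimal polynomial is
  m_A(x) = Π_λ (x − λ)^{k_λ}
where k_λ is the size of the *largest* Jordan block for λ (equivalently, the smallest k with (A − λI)^k v = 0 for every generalised eigenvector v of λ).

  λ = 0: largest Jordan block has size 3, contributing (x − 0)^3

So m_A(x) = x^3 = x^3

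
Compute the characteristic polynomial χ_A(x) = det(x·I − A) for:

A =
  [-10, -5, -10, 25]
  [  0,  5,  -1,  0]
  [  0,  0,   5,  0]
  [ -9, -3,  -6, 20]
x^4 - 20*x^3 + 150*x^2 - 500*x + 625

Expanding det(x·I − A) (e.g. by cofactor expansion or by noting that A is similar to its Jordan form J, which has the same characteristic polynomial as A) gives
  χ_A(x) = x^4 - 20*x^3 + 150*x^2 - 500*x + 625
which factors as (x - 5)^4. The eigenvalues (with algebraic multiplicities) are λ = 5 with multiplicity 4.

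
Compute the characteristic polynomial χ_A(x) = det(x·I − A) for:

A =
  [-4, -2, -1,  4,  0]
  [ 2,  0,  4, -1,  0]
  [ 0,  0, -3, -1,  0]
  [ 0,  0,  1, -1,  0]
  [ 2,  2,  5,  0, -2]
x^5 + 10*x^4 + 40*x^3 + 80*x^2 + 80*x + 32

Expanding det(x·I − A) (e.g. by cofactor expansion or by noting that A is similar to its Jordan form J, which has the same characteristic polynomial as A) gives
  χ_A(x) = x^5 + 10*x^4 + 40*x^3 + 80*x^2 + 80*x + 32
which factors as (x + 2)^5. The eigenvalues (with algebraic multiplicities) are λ = -2 with multiplicity 5.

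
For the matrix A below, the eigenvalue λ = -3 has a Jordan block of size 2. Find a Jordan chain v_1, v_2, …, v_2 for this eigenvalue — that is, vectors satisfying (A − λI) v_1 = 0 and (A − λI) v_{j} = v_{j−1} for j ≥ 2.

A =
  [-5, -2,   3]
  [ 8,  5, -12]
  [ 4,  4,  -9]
A Jordan chain for λ = -3 of length 2:
v_1 = (-2, 8, 4)ᵀ
v_2 = (1, 0, 0)ᵀ

Let N = A − (-3)·I. We want v_2 with N^2 v_2 = 0 but N^1 v_2 ≠ 0; then v_{j-1} := N · v_j for j = 2, …, 2.

Pick v_2 = (1, 0, 0)ᵀ.
Then v_1 = N · v_2 = (-2, 8, 4)ᵀ.

Sanity check: (A − (-3)·I) v_1 = (0, 0, 0)ᵀ = 0. ✓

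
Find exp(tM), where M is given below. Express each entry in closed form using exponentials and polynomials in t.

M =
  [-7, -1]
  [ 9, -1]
e^{tM} =
  [-3*t*exp(-4*t) + exp(-4*t), -t*exp(-4*t)]
  [9*t*exp(-4*t), 3*t*exp(-4*t) + exp(-4*t)]

Strategy: write M = P · J · P⁻¹ where J is a Jordan canonical form, so e^{tM} = P · e^{tJ} · P⁻¹, and e^{tJ} can be computed block-by-block.

M has Jordan form
J =
  [-4,  1]
  [ 0, -4]
(up to reordering of blocks).

Per-block formulas:
  For a 2×2 Jordan block J_2(-4): exp(t · J_2(-4)) = e^(-4t)·(I + t·N), where N is the 2×2 nilpotent shift.

After assembling e^{tJ} and conjugating by P, we get:

e^{tM} =
  [-3*t*exp(-4*t) + exp(-4*t), -t*exp(-4*t)]
  [9*t*exp(-4*t), 3*t*exp(-4*t) + exp(-4*t)]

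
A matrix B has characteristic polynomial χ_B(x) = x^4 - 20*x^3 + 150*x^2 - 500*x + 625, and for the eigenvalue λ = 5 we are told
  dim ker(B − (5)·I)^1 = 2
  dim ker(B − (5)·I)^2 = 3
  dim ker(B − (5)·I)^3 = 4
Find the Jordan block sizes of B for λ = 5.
Block sizes for λ = 5: [3, 1]

From the dimensions of kernels of powers, the number of Jordan blocks of size at least j is d_j − d_{j−1} where d_j = dim ker(N^j) (with d_0 = 0). Computing the differences gives [2, 1, 1].
The number of blocks of size exactly k is (#blocks of size ≥ k) − (#blocks of size ≥ k + 1), so the partition is: 1 block(s) of size 1, 1 block(s) of size 3.
In nonincreasing order the block sizes are [3, 1].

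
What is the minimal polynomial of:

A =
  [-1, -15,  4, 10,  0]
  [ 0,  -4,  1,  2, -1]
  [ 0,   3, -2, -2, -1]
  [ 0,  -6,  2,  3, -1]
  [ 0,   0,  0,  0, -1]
x^3 + 3*x^2 + 3*x + 1

The characteristic polynomial is χ_A(x) = (x + 1)^5, so the eigenvalues are known. The minimal polynomial is
  m_A(x) = Π_λ (x − λ)^{k_λ}
where k_λ is the size of the *largest* Jordan block for λ (equivalently, the smallest k with (A − λI)^k v = 0 for every generalised eigenvector v of λ).

  λ = -1: largest Jordan block has size 3, contributing (x + 1)^3

So m_A(x) = (x + 1)^3 = x^3 + 3*x^2 + 3*x + 1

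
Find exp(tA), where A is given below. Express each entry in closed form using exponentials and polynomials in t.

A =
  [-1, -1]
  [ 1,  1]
e^{tA} =
  [1 - t, -t]
  [t, t + 1]

Strategy: write A = P · J · P⁻¹ where J is a Jordan canonical form, so e^{tA} = P · e^{tJ} · P⁻¹, and e^{tJ} can be computed block-by-block.

A has Jordan form
J =
  [0, 1]
  [0, 0]
(up to reordering of blocks).

Per-block formulas:
  For a 2×2 Jordan block J_2(0): exp(t · J_2(0)) = e^(0t)·(I + t·N), where N is the 2×2 nilpotent shift.

After assembling e^{tJ} and conjugating by P, we get:

e^{tA} =
  [1 - t, -t]
  [t, t + 1]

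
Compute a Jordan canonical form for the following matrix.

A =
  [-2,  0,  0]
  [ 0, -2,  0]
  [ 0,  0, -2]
J_1(-2) ⊕ J_1(-2) ⊕ J_1(-2)

The characteristic polynomial is
  det(x·I − A) = x^3 + 6*x^2 + 12*x + 8 = (x + 2)^3

Eigenvalues and multiplicities (the geometric multiplicity of λ is n − rank(A − λI), which equals the number of Jordan blocks for λ):
  λ = -2: algebraic multiplicity = 3, geometric multiplicity = 3

Determining the block sizes for each eigenvalue:
  λ = -2: gm = am = 3, so every block has size 1 → block sizes [1, 1, 1]

Assembling the blocks gives a Jordan form
J =
  [-2,  0,  0]
  [ 0, -2,  0]
  [ 0,  0, -2]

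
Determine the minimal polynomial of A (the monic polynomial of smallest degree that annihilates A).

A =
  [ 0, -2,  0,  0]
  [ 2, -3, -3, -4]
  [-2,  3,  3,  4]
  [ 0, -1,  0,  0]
x^3

The characteristic polynomial is χ_A(x) = x^4, so the eigenvalues are known. The minimal polynomial is
  m_A(x) = Π_λ (x − λ)^{k_λ}
where k_λ is the size of the *largest* Jordan block for λ (equivalently, the smallest k with (A − λI)^k v = 0 for every generalised eigenvector v of λ).

  λ = 0: largest Jordan block has size 3, contributing (x − 0)^3

So m_A(x) = x^3 = x^3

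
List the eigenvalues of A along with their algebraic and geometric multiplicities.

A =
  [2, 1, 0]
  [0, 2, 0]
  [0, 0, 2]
λ = 2: alg = 3, geom = 2

Step 1 — factor the characteristic polynomial to read off the algebraic multiplicities:
  χ_A(x) = (x - 2)^3

Step 2 — compute geometric multiplicities via the rank-nullity identity g(λ) = n − rank(A − λI):
  rank(A − (2)·I) = 1, so dim ker(A − (2)·I) = n − 1 = 2

Summary:
  λ = 2: algebraic multiplicity = 3, geometric multiplicity = 2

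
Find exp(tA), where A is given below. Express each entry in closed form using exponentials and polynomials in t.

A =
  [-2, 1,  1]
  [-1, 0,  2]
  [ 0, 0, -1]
e^{tA} =
  [-t*exp(-t) + exp(-t), t*exp(-t), t^2*exp(-t)/2 + t*exp(-t)]
  [-t*exp(-t), t*exp(-t) + exp(-t), t^2*exp(-t)/2 + 2*t*exp(-t)]
  [0, 0, exp(-t)]

Strategy: write A = P · J · P⁻¹ where J is a Jordan canonical form, so e^{tA} = P · e^{tJ} · P⁻¹, and e^{tJ} can be computed block-by-block.

A has Jordan form
J =
  [-1,  1,  0]
  [ 0, -1,  1]
  [ 0,  0, -1]
(up to reordering of blocks).

Per-block formulas:
  For a 3×3 Jordan block J_3(-1): exp(t · J_3(-1)) = e^(-1t)·(I + t·N + (t^2/2)·N^2), where N is the 3×3 nilpotent shift.

After assembling e^{tJ} and conjugating by P, we get:

e^{tA} =
  [-t*exp(-t) + exp(-t), t*exp(-t), t^2*exp(-t)/2 + t*exp(-t)]
  [-t*exp(-t), t*exp(-t) + exp(-t), t^2*exp(-t)/2 + 2*t*exp(-t)]
  [0, 0, exp(-t)]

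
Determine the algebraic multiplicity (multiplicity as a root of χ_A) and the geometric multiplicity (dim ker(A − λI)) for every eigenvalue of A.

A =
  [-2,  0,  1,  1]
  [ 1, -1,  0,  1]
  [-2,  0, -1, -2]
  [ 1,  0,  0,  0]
λ = -1: alg = 4, geom = 2

Step 1 — factor the characteristic polynomial to read off the algebraic multiplicities:
  χ_A(x) = (x + 1)^4

Step 2 — compute geometric multiplicities via the rank-nullity identity g(λ) = n − rank(A − λI):
  rank(A − (-1)·I) = 2, so dim ker(A − (-1)·I) = n − 2 = 2

Summary:
  λ = -1: algebraic multiplicity = 4, geometric multiplicity = 2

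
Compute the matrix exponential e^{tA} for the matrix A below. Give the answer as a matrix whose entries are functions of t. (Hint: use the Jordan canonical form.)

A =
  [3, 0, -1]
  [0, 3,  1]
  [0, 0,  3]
e^{tA} =
  [exp(3*t), 0, -t*exp(3*t)]
  [0, exp(3*t), t*exp(3*t)]
  [0, 0, exp(3*t)]

Strategy: write A = P · J · P⁻¹ where J is a Jordan canonical form, so e^{tA} = P · e^{tJ} · P⁻¹, and e^{tJ} can be computed block-by-block.

A has Jordan form
J =
  [3, 1, 0]
  [0, 3, 0]
  [0, 0, 3]
(up to reordering of blocks).

Per-block formulas:
  For a 2×2 Jordan block J_2(3): exp(t · J_2(3)) = e^(3t)·(I + t·N), where N is the 2×2 nilpotent shift.
  For a 1×1 block at λ = 3: exp(t · [3]) = [e^(3t)].

After assembling e^{tJ} and conjugating by P, we get:

e^{tA} =
  [exp(3*t), 0, -t*exp(3*t)]
  [0, exp(3*t), t*exp(3*t)]
  [0, 0, exp(3*t)]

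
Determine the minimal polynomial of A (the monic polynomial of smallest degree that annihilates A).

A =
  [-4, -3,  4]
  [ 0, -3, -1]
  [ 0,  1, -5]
x^3 + 12*x^2 + 48*x + 64

The characteristic polynomial is χ_A(x) = (x + 4)^3, so the eigenvalues are known. The minimal polynomial is
  m_A(x) = Π_λ (x − λ)^{k_λ}
where k_λ is the size of the *largest* Jordan block for λ (equivalently, the smallest k with (A − λI)^k v = 0 for every generalised eigenvector v of λ).

  λ = -4: largest Jordan block has size 3, contributing (x + 4)^3

So m_A(x) = (x + 4)^3 = x^3 + 12*x^2 + 48*x + 64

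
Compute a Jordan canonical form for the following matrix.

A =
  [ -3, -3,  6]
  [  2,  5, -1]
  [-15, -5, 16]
J_3(6)

The characteristic polynomial is
  det(x·I − A) = x^3 - 18*x^2 + 108*x - 216 = (x - 6)^3

Eigenvalues and multiplicities (the geometric multiplicity of λ is n − rank(A − λI), which equals the number of Jordan blocks for λ):
  λ = 6: algebraic multiplicity = 3, geometric multiplicity = 1

Determining the block sizes for each eigenvalue:
  λ = 6: one block (gm = 1), so the single block has size am = 3 → block sizes [3]

Assembling the blocks gives a Jordan form
J =
  [6, 1, 0]
  [0, 6, 1]
  [0, 0, 6]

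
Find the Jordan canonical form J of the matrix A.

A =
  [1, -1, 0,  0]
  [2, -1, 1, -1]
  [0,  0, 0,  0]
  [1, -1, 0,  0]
J_3(0) ⊕ J_1(0)

The characteristic polynomial is
  det(x·I − A) = x^4

Eigenvalues and multiplicities (the geometric multiplicity of λ is n − rank(A − λI), which equals the number of Jordan blocks for λ):
  λ = 0: algebraic multiplicity = 4, geometric multiplicity = 2

Determining the block sizes for each eigenvalue:
  λ = 0: with am = 4 and gm = 2, the partition is not yet determined (e.g. several partitions of 4 into 2 parts exist). Let N = A − (0)·I. Computing rank(N^1) = 2, rank(N^2) = 1, rank(N^3) = 0; the number of blocks of size ≥ j is rank(N^{j−1}) − rank(N^j), giving [2, 1, 1]. So we have 1 block(s) of size 3, 1 block(s) of size 1 → block sizes [3, 1]

Assembling the blocks gives a Jordan form
J =
  [0, 1, 0, 0]
  [0, 0, 1, 0]
  [0, 0, 0, 0]
  [0, 0, 0, 0]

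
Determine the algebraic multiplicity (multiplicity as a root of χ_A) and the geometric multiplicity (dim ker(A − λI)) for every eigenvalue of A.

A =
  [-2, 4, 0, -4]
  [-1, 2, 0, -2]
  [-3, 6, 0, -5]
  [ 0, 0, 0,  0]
λ = 0: alg = 4, geom = 2

Step 1 — factor the characteristic polynomial to read off the algebraic multiplicities:
  χ_A(x) = x^4

Step 2 — compute geometric multiplicities via the rank-nullity identity g(λ) = n − rank(A − λI):
  rank(A − (0)·I) = 2, so dim ker(A − (0)·I) = n − 2 = 2

Summary:
  λ = 0: algebraic multiplicity = 4, geometric multiplicity = 2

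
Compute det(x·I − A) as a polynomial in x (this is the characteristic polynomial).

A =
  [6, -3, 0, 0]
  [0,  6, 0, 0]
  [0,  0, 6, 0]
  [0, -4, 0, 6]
x^4 - 24*x^3 + 216*x^2 - 864*x + 1296

Expanding det(x·I − A) (e.g. by cofactor expansion or by noting that A is similar to its Jordan form J, which has the same characteristic polynomial as A) gives
  χ_A(x) = x^4 - 24*x^3 + 216*x^2 - 864*x + 1296
which factors as (x - 6)^4. The eigenvalues (with algebraic multiplicities) are λ = 6 with multiplicity 4.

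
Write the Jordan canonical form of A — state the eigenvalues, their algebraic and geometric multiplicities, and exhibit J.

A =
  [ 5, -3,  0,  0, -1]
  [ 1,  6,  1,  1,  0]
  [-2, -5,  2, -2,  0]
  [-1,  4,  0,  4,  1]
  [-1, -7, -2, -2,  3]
J_3(4) ⊕ J_2(4)

The characteristic polynomial is
  det(x·I − A) = x^5 - 20*x^4 + 160*x^3 - 640*x^2 + 1280*x - 1024 = (x - 4)^5

Eigenvalues and multiplicities (the geometric multiplicity of λ is n − rank(A − λI), which equals the number of Jordan blocks for λ):
  λ = 4: algebraic multiplicity = 5, geometric multiplicity = 2

Determining the block sizes for each eigenvalue:
  λ = 4: with am = 5 and gm = 2, the partition is not yet determined (e.g. several partitions of 5 into 2 parts exist). Let N = A − (4)·I. Computing rank(N^1) = 3, rank(N^2) = 1, rank(N^3) = 0; the number of blocks of size ≥ j is rank(N^{j−1}) − rank(N^j), giving [2, 2, 1]. So we have 1 block(s) of size 3, 1 block(s) of size 2 → block sizes [3, 2]

Assembling the blocks gives a Jordan form
J =
  [4, 1, 0, 0, 0]
  [0, 4, 1, 0, 0]
  [0, 0, 4, 0, 0]
  [0, 0, 0, 4, 1]
  [0, 0, 0, 0, 4]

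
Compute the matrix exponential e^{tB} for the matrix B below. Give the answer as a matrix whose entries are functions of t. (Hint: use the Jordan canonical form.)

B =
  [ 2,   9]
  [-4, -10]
e^{tB} =
  [6*t*exp(-4*t) + exp(-4*t), 9*t*exp(-4*t)]
  [-4*t*exp(-4*t), -6*t*exp(-4*t) + exp(-4*t)]

Strategy: write B = P · J · P⁻¹ where J is a Jordan canonical form, so e^{tB} = P · e^{tJ} · P⁻¹, and e^{tJ} can be computed block-by-block.

B has Jordan form
J =
  [-4,  1]
  [ 0, -4]
(up to reordering of blocks).

Per-block formulas:
  For a 2×2 Jordan block J_2(-4): exp(t · J_2(-4)) = e^(-4t)·(I + t·N), where N is the 2×2 nilpotent shift.

After assembling e^{tJ} and conjugating by P, we get:

e^{tB} =
  [6*t*exp(-4*t) + exp(-4*t), 9*t*exp(-4*t)]
  [-4*t*exp(-4*t), -6*t*exp(-4*t) + exp(-4*t)]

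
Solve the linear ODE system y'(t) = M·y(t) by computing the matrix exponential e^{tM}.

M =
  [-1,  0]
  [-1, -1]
e^{tM} =
  [exp(-t), 0]
  [-t*exp(-t), exp(-t)]

Strategy: write M = P · J · P⁻¹ where J is a Jordan canonical form, so e^{tM} = P · e^{tJ} · P⁻¹, and e^{tJ} can be computed block-by-block.

M has Jordan form
J =
  [-1,  1]
  [ 0, -1]
(up to reordering of blocks).

Per-block formulas:
  For a 2×2 Jordan block J_2(-1): exp(t · J_2(-1)) = e^(-1t)·(I + t·N), where N is the 2×2 nilpotent shift.

After assembling e^{tJ} and conjugating by P, we get:

e^{tM} =
  [exp(-t), 0]
  [-t*exp(-t), exp(-t)]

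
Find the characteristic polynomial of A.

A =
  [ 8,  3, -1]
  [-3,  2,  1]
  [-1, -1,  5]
x^3 - 15*x^2 + 75*x - 125

Expanding det(x·I − A) (e.g. by cofactor expansion or by noting that A is similar to its Jordan form J, which has the same characteristic polynomial as A) gives
  χ_A(x) = x^3 - 15*x^2 + 75*x - 125
which factors as (x - 5)^3. The eigenvalues (with algebraic multiplicities) are λ = 5 with multiplicity 3.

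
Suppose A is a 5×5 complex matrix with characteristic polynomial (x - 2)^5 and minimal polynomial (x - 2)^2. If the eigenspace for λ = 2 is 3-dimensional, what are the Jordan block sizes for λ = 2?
Block sizes for λ = 2: [2, 2, 1]

Step 1 — from the characteristic polynomial, algebraic multiplicity of λ = 2 is 5. From dim ker(A − (2)·I) = 3, there are exactly 3 Jordan blocks for λ = 2.
Step 2 — from the minimal polynomial, the factor (x − 2)^2 tells us the largest block for λ = 2 has size 2.
Step 3 — with total size 5, 3 blocks, and largest block 2, the block sizes (in nonincreasing order) are [2, 2, 1].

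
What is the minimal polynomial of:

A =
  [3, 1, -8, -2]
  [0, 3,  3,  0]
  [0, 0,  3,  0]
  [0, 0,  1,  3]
x^3 - 9*x^2 + 27*x - 27

The characteristic polynomial is χ_A(x) = (x - 3)^4, so the eigenvalues are known. The minimal polynomial is
  m_A(x) = Π_λ (x − λ)^{k_λ}
where k_λ is the size of the *largest* Jordan block for λ (equivalently, the smallest k with (A − λI)^k v = 0 for every generalised eigenvector v of λ).

  λ = 3: largest Jordan block has size 3, contributing (x − 3)^3

So m_A(x) = (x - 3)^3 = x^3 - 9*x^2 + 27*x - 27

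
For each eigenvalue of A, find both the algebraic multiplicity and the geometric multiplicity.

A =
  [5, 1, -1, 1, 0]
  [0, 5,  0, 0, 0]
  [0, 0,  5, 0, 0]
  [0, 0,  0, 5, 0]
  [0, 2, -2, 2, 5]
λ = 5: alg = 5, geom = 4

Step 1 — factor the characteristic polynomial to read off the algebraic multiplicities:
  χ_A(x) = (x - 5)^5

Step 2 — compute geometric multiplicities via the rank-nullity identity g(λ) = n − rank(A − λI):
  rank(A − (5)·I) = 1, so dim ker(A − (5)·I) = n − 1 = 4

Summary:
  λ = 5: algebraic multiplicity = 5, geometric multiplicity = 4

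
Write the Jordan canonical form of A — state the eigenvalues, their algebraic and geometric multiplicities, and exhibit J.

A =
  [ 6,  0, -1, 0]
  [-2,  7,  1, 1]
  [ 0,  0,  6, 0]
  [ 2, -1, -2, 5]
J_3(6) ⊕ J_1(6)

The characteristic polynomial is
  det(x·I − A) = x^4 - 24*x^3 + 216*x^2 - 864*x + 1296 = (x - 6)^4

Eigenvalues and multiplicities (the geometric multiplicity of λ is n − rank(A − λI), which equals the number of Jordan blocks for λ):
  λ = 6: algebraic multiplicity = 4, geometric multiplicity = 2

Determining the block sizes for each eigenvalue:
  λ = 6: with am = 4 and gm = 2, the partition is not yet determined (e.g. several partitions of 4 into 2 parts exist). Let N = A − (6)·I. Computing rank(N^1) = 2, rank(N^2) = 1, rank(N^3) = 0; the number of blocks of size ≥ j is rank(N^{j−1}) − rank(N^j), giving [2, 1, 1]. So we have 1 block(s) of size 3, 1 block(s) of size 1 → block sizes [3, 1]

Assembling the blocks gives a Jordan form
J =
  [6, 1, 0, 0]
  [0, 6, 1, 0]
  [0, 0, 6, 0]
  [0, 0, 0, 6]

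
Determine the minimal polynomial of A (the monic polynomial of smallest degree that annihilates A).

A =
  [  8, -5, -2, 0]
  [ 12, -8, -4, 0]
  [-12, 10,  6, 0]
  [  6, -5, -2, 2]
x^2 - 4*x + 4

The characteristic polynomial is χ_A(x) = (x - 2)^4, so the eigenvalues are known. The minimal polynomial is
  m_A(x) = Π_λ (x − λ)^{k_λ}
where k_λ is the size of the *largest* Jordan block for λ (equivalently, the smallest k with (A − λI)^k v = 0 for every generalised eigenvector v of λ).

  λ = 2: largest Jordan block has size 2, contributing (x − 2)^2

So m_A(x) = (x - 2)^2 = x^2 - 4*x + 4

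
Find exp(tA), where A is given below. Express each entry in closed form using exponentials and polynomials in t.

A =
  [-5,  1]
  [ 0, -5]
e^{tA} =
  [exp(-5*t), t*exp(-5*t)]
  [0, exp(-5*t)]

Strategy: write A = P · J · P⁻¹ where J is a Jordan canonical form, so e^{tA} = P · e^{tJ} · P⁻¹, and e^{tJ} can be computed block-by-block.

A has Jordan form
J =
  [-5,  1]
  [ 0, -5]
(up to reordering of blocks).

Per-block formulas:
  For a 2×2 Jordan block J_2(-5): exp(t · J_2(-5)) = e^(-5t)·(I + t·N), where N is the 2×2 nilpotent shift.

After assembling e^{tJ} and conjugating by P, we get:

e^{tA} =
  [exp(-5*t), t*exp(-5*t)]
  [0, exp(-5*t)]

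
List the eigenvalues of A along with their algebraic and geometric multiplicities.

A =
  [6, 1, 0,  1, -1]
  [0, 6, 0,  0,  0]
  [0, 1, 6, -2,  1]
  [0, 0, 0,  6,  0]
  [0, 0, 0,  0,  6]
λ = 6: alg = 5, geom = 3

Step 1 — factor the characteristic polynomial to read off the algebraic multiplicities:
  χ_A(x) = (x - 6)^5

Step 2 — compute geometric multiplicities via the rank-nullity identity g(λ) = n − rank(A − λI):
  rank(A − (6)·I) = 2, so dim ker(A − (6)·I) = n − 2 = 3

Summary:
  λ = 6: algebraic multiplicity = 5, geometric multiplicity = 3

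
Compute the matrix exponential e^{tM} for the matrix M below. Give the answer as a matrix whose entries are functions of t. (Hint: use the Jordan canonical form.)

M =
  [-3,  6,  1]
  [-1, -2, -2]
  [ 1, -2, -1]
e^{tM} =
  [-2*t^2*exp(-2*t) - t*exp(-2*t) + exp(-2*t), -4*t^2*exp(-2*t) + 6*t*exp(-2*t), -6*t^2*exp(-2*t) + t*exp(-2*t)]
  [-t^2*exp(-2*t)/2 - t*exp(-2*t), -t^2*exp(-2*t) + exp(-2*t), -3*t^2*exp(-2*t)/2 - 2*t*exp(-2*t)]
  [t^2*exp(-2*t) + t*exp(-2*t), 2*t^2*exp(-2*t) - 2*t*exp(-2*t), 3*t^2*exp(-2*t) + t*exp(-2*t) + exp(-2*t)]

Strategy: write M = P · J · P⁻¹ where J is a Jordan canonical form, so e^{tM} = P · e^{tJ} · P⁻¹, and e^{tJ} can be computed block-by-block.

M has Jordan form
J =
  [-2,  1,  0]
  [ 0, -2,  1]
  [ 0,  0, -2]
(up to reordering of blocks).

Per-block formulas:
  For a 3×3 Jordan block J_3(-2): exp(t · J_3(-2)) = e^(-2t)·(I + t·N + (t^2/2)·N^2), where N is the 3×3 nilpotent shift.

After assembling e^{tJ} and conjugating by P, we get:

e^{tM} =
  [-2*t^2*exp(-2*t) - t*exp(-2*t) + exp(-2*t), -4*t^2*exp(-2*t) + 6*t*exp(-2*t), -6*t^2*exp(-2*t) + t*exp(-2*t)]
  [-t^2*exp(-2*t)/2 - t*exp(-2*t), -t^2*exp(-2*t) + exp(-2*t), -3*t^2*exp(-2*t)/2 - 2*t*exp(-2*t)]
  [t^2*exp(-2*t) + t*exp(-2*t), 2*t^2*exp(-2*t) - 2*t*exp(-2*t), 3*t^2*exp(-2*t) + t*exp(-2*t) + exp(-2*t)]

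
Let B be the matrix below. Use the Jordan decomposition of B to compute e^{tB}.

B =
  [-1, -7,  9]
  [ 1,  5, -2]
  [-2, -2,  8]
e^{tB} =
  [-5*t*exp(4*t) + exp(4*t), 5*t^2*exp(4*t) - 7*t*exp(4*t), 5*t^2*exp(4*t)/2 + 9*t*exp(4*t)]
  [t*exp(4*t), -t^2*exp(4*t) + t*exp(4*t) + exp(4*t), -t^2*exp(4*t)/2 - 2*t*exp(4*t)]
  [-2*t*exp(4*t), 2*t^2*exp(4*t) - 2*t*exp(4*t), t^2*exp(4*t) + 4*t*exp(4*t) + exp(4*t)]

Strategy: write B = P · J · P⁻¹ where J is a Jordan canonical form, so e^{tB} = P · e^{tJ} · P⁻¹, and e^{tJ} can be computed block-by-block.

B has Jordan form
J =
  [4, 1, 0]
  [0, 4, 1]
  [0, 0, 4]
(up to reordering of blocks).

Per-block formulas:
  For a 3×3 Jordan block J_3(4): exp(t · J_3(4)) = e^(4t)·(I + t·N + (t^2/2)·N^2), where N is the 3×3 nilpotent shift.

After assembling e^{tJ} and conjugating by P, we get:

e^{tB} =
  [-5*t*exp(4*t) + exp(4*t), 5*t^2*exp(4*t) - 7*t*exp(4*t), 5*t^2*exp(4*t)/2 + 9*t*exp(4*t)]
  [t*exp(4*t), -t^2*exp(4*t) + t*exp(4*t) + exp(4*t), -t^2*exp(4*t)/2 - 2*t*exp(4*t)]
  [-2*t*exp(4*t), 2*t^2*exp(4*t) - 2*t*exp(4*t), t^2*exp(4*t) + 4*t*exp(4*t) + exp(4*t)]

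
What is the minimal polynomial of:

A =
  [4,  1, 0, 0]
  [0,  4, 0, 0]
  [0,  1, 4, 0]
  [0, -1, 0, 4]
x^2 - 8*x + 16

The characteristic polynomial is χ_A(x) = (x - 4)^4, so the eigenvalues are known. The minimal polynomial is
  m_A(x) = Π_λ (x − λ)^{k_λ}
where k_λ is the size of the *largest* Jordan block for λ (equivalently, the smallest k with (A − λI)^k v = 0 for every generalised eigenvector v of λ).

  λ = 4: largest Jordan block has size 2, contributing (x − 4)^2

So m_A(x) = (x - 4)^2 = x^2 - 8*x + 16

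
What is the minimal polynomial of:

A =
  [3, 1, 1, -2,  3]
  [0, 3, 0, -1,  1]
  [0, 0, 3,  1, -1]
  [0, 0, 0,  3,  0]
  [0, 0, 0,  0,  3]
x^2 - 6*x + 9

The characteristic polynomial is χ_A(x) = (x - 3)^5, so the eigenvalues are known. The minimal polynomial is
  m_A(x) = Π_λ (x − λ)^{k_λ}
where k_λ is the size of the *largest* Jordan block for λ (equivalently, the smallest k with (A − λI)^k v = 0 for every generalised eigenvector v of λ).

  λ = 3: largest Jordan block has size 2, contributing (x − 3)^2

So m_A(x) = (x - 3)^2 = x^2 - 6*x + 9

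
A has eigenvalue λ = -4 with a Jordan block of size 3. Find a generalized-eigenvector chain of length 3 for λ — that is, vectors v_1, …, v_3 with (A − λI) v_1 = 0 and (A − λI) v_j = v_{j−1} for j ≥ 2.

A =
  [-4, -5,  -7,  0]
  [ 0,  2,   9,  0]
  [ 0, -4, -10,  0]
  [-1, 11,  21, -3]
A Jordan chain for λ = -4 of length 3:
v_1 = (-2, 0, 0, -2)ᵀ
v_2 = (-5, 6, -4, 11)ᵀ
v_3 = (0, 1, 0, 0)ᵀ

Let N = A − (-4)·I. We want v_3 with N^3 v_3 = 0 but N^2 v_3 ≠ 0; then v_{j-1} := N · v_j for j = 3, …, 2.

Pick v_3 = (0, 1, 0, 0)ᵀ.
Then v_2 = N · v_3 = (-5, 6, -4, 11)ᵀ.
Then v_1 = N · v_2 = (-2, 0, 0, -2)ᵀ.

Sanity check: (A − (-4)·I) v_1 = (0, 0, 0, 0)ᵀ = 0. ✓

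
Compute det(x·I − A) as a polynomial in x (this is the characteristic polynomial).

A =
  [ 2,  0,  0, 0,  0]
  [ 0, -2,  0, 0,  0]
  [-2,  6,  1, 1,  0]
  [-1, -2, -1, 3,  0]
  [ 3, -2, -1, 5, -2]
x^5 - 2*x^4 - 8*x^3 + 16*x^2 + 16*x - 32

Expanding det(x·I − A) (e.g. by cofactor expansion or by noting that A is similar to its Jordan form J, which has the same characteristic polynomial as A) gives
  χ_A(x) = x^5 - 2*x^4 - 8*x^3 + 16*x^2 + 16*x - 32
which factors as (x - 2)^3*(x + 2)^2. The eigenvalues (with algebraic multiplicities) are λ = -2 with multiplicity 2, λ = 2 with multiplicity 3.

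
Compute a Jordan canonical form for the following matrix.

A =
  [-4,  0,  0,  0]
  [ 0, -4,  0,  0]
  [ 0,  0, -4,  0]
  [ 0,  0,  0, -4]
J_1(-4) ⊕ J_1(-4) ⊕ J_1(-4) ⊕ J_1(-4)

The characteristic polynomial is
  det(x·I − A) = x^4 + 16*x^3 + 96*x^2 + 256*x + 256 = (x + 4)^4

Eigenvalues and multiplicities (the geometric multiplicity of λ is n − rank(A − λI), which equals the number of Jordan blocks for λ):
  λ = -4: algebraic multiplicity = 4, geometric multiplicity = 4

Determining the block sizes for each eigenvalue:
  λ = -4: gm = am = 4, so every block has size 1 → block sizes [1, 1, 1, 1]

Assembling the blocks gives a Jordan form
J =
  [-4,  0,  0,  0]
  [ 0, -4,  0,  0]
  [ 0,  0, -4,  0]
  [ 0,  0,  0, -4]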